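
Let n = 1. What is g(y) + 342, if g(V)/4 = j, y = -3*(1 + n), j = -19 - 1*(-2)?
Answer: 274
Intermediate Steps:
j = -17 (j = -19 + 2 = -17)
y = -6 (y = -3*(1 + 1) = -3*2 = -6)
g(V) = -68 (g(V) = 4*(-17) = -68)
g(y) + 342 = -68 + 342 = 274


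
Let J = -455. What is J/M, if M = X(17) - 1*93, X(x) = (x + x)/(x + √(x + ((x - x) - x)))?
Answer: 5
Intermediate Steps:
X(x) = 2 (X(x) = (2*x)/(x + √(x + (0 - x))) = (2*x)/(x + √(x - x)) = (2*x)/(x + √0) = (2*x)/(x + 0) = (2*x)/x = 2)
M = -91 (M = 2 - 1*93 = 2 - 93 = -91)
J/M = -455/(-91) = -455*(-1/91) = 5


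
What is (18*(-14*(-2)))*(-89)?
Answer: -44856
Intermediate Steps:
(18*(-14*(-2)))*(-89) = (18*28)*(-89) = 504*(-89) = -44856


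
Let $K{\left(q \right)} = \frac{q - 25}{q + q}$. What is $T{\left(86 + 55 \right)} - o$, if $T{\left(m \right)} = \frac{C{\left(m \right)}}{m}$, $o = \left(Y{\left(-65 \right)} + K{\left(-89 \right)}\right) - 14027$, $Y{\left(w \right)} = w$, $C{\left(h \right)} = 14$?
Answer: $\frac{176833717}{12549} \approx 14091.0$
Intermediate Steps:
$K{\left(q \right)} = \frac{-25 + q}{2 q}$
$o = - \frac{1254131}{89}$ ($o = \left(-65 + \frac{-25 - 89}{2 \left(-89\right)}\right) - 14027 = \left(-65 + \frac{1}{2} \left(- \frac{1}{89}\right) \left(-114\right)\right) - 14027 = \left(-65 + \frac{57}{89}\right) - 14027 = - \frac{5728}{89} - 14027 = - \frac{1254131}{89} \approx -14091.0$)
$T{\left(m \right)} = \frac{14}{m}$
$T{\left(86 + 55 \right)} - o = \frac{14}{86 + 55} - - \frac{1254131}{89} = \frac{14}{141} + \frac{1254131}{89} = \frac{176833717}{12549}$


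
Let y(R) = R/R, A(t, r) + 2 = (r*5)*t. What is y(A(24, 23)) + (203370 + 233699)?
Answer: 437070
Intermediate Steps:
A(t, r) = -2 + 5*r*t (A(t, r) = -2 + (r*5)*t = -2 + (5*r)*t = -2 + 5*r*t)
y(R) = 1
y(A(24, 23)) + (203370 + 233699) = 1 + (203370 + 233699) = 1 + 437069 = 437070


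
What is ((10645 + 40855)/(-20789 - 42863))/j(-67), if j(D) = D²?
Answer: -12875/71433457 ≈ -0.00018024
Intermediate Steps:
((10645 + 40855)/(-20789 - 42863))/j(-67) = ((10645 + 40855)/(-20789 - 42863))/((-67)²) = (51500/(-63652))/4489 = (51500*(-1/63652))*(1/4489) = -12875/15913*1/4489 = -12875/71433457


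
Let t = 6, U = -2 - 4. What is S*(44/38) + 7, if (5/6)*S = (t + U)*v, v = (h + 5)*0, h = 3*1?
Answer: 7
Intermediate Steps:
U = -6
h = 3
v = 0 (v = (3 + 5)*0 = 8*0 = 0)
S = 0 (S = 6*((6 - 6)*0)/5 = 6*(0*0)/5 = (6/5)*0 = 0)
S*(44/38) + 7 = 0*(44/38) + 7 = 0*(44*(1/38)) + 7 = 0*(22/19) + 7 = 0 + 7 = 7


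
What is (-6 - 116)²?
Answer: 14884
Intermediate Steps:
(-6 - 116)² = (-122)² = 14884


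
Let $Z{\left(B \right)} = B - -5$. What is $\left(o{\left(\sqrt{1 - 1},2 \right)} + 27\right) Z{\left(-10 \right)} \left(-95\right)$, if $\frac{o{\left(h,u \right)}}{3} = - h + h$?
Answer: $12825$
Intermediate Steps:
$Z{\left(B \right)} = 5 + B$ ($Z{\left(B \right)} = B + 5 = 5 + B$)
$o{\left(h,u \right)} = 0$ ($o{\left(h,u \right)} = 3 \left(- h + h\right) = 3 \cdot 0 = 0$)
$\left(o{\left(\sqrt{1 - 1},2 \right)} + 27\right) Z{\left(-10 \right)} \left(-95\right) = \left(0 + 27\right) \left(5 - 10\right) \left(-95\right) = 27 \left(-5\right) \left(-95\right) = \left(-135\right) \left(-95\right) = 12825$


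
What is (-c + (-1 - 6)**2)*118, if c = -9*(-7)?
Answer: -1652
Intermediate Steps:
c = 63
(-c + (-1 - 6)**2)*118 = (-1*63 + (-1 - 6)**2)*118 = (-63 + (-7)**2)*118 = (-63 + 49)*118 = -14*118 = -1652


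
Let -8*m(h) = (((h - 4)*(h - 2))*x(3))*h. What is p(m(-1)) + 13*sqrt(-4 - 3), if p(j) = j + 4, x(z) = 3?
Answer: 77/8 + 13*I*sqrt(7) ≈ 9.625 + 34.395*I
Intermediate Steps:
m(h) = -3*h*(-4 + h)*(-2 + h)/8 (m(h) = -((h - 4)*(h - 2))*3*h/8 = -((-4 + h)*(-2 + h))*3*h/8 = -3*(-4 + h)*(-2 + h)*h/8 = -3*h*(-4 + h)*(-2 + h)/8)
p(j) = 4 + j
p(m(-1)) + 13*sqrt(-4 - 3) = (4 + (3/8)*(-1)*(-8 - 1*(-1)**2 + 6*(-1))) + 13*sqrt(-4 - 3) = (4 + (3/8)*(-1)*(-8 - 1*1 - 6)) + 13*sqrt(-7) = (4 + (3/8)*(-1)*(-8 - 1 - 6)) + 13*(I*sqrt(7)) = (4 + (3/8)*(-1)*(-15)) + 13*I*sqrt(7) = (4 + 45/8) + 13*I*sqrt(7) = 77/8 + 13*I*sqrt(7)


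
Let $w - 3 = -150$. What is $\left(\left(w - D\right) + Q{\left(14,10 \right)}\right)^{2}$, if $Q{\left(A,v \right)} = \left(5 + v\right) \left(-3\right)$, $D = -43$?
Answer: $22201$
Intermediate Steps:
$Q{\left(A,v \right)} = -15 - 3 v$
$w = -147$ ($w = 3 - 150 = -147$)
$\left(\left(w - D\right) + Q{\left(14,10 \right)}\right)^{2} = \left(\left(-147 - -43\right) - 45\right)^{2} = \left(\left(-147 + 43\right) - 45\right)^{2} = \left(-104 - 45\right)^{2} = \left(-149\right)^{2} = 22201$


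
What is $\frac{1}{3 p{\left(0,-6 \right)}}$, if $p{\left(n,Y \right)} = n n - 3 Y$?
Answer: $\frac{1}{54} \approx 0.018519$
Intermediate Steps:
$p{\left(n,Y \right)} = n^{2} - 3 Y$
$\frac{1}{3 p{\left(0,-6 \right)}} = \frac{1}{3 \left(0^{2} - -18\right)} = \frac{1}{3 \left(0 + 18\right)} = \frac{1}{3 \cdot 18} = \frac{1}{54}$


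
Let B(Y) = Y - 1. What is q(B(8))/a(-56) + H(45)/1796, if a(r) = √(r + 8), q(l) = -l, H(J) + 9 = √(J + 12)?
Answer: -9/1796 + √57/1796 + 7*I*√3/12 ≈ -0.00080744 + 1.0104*I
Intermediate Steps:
B(Y) = -1 + Y
H(J) = -9 + √(12 + J) (H(J) = -9 + √(J + 12) = -9 + √(12 + J))
a(r) = √(8 + r)
q(B(8))/a(-56) + H(45)/1796 = (-(-1 + 8))/(√(8 - 56)) + (-9 + √(12 + 45))/1796 = (-1*7)/(√(-48)) + (-9 + √57)*(1/1796) = -7*(-I*√3/12) + (-9/1796 + √57/1796) = -(-7)*I*√3/12 + (-9/1796 + √57/1796) = 7*I*√3/12 + (-9/1796 + √57/1796) = -9/1796 + √57/1796 + 7*I*√3/12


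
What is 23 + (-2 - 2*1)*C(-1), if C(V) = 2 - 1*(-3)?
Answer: 3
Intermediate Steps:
C(V) = 5 (C(V) = 2 + 3 = 5)
23 + (-2 - 2*1)*C(-1) = 23 + (-2 - 2*1)*5 = 23 + (-2 - 2)*5 = 23 - 4*5 = 23 - 20 = 3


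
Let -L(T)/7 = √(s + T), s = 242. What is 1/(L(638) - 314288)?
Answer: -19643/6173556489 + 7*√55/24694225956 ≈ -3.1797e-6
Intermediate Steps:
L(T) = -7*√(242 + T)
1/(L(638) - 314288) = 1/(-7*√(242 + 638) - 314288) = 1/(-28*√55 - 314288) = 1/(-314288 - 28*√55)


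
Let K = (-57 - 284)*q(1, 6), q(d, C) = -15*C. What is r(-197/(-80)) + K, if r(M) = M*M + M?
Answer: 196470569/6400 ≈ 30699.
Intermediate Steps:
r(M) = M + M**2 (r(M) = M**2 + M = M + M**2)
K = 30690 (K = (-57 - 284)*(-15*6) = -341*(-90) = 30690)
r(-197/(-80)) + K = (-197/(-80))*(1 - 197/(-80)) + 30690 = (-197*(-1/80))*(1 - 197*(-1/80)) + 30690 = 197*(1 + 197/80)/80 + 30690 = (197/80)*(277/80) + 30690 = 54569/6400 + 30690 = 196470569/6400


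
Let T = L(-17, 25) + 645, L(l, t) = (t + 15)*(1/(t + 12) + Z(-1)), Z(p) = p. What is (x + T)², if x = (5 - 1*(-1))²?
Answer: 564395049/1369 ≈ 4.1227e+5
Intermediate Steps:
L(l, t) = (-1 + 1/(12 + t))*(15 + t) (L(l, t) = (t + 15)*(1/(t + 12) - 1) = (15 + t)*(1/(12 + t) - 1) = (15 + t)*(-1 + 1/(12 + t)) = (-1 + 1/(12 + t))*(15 + t))
x = 36 (x = (5 + 1)² = 6² = 36)
T = 22425/37 (T = (-165 - 1*25² - 26*25)/(12 + 25) + 645 = (-165 - 1*625 - 650)/37 + 645 = (-165 - 625 - 650)/37 + 645 = (1/37)*(-1440) + 645 = -1440/37 + 645 = 22425/37 ≈ 606.08)
(x + T)² = (36 + 22425/37)² = (23757/37)² = 564395049/1369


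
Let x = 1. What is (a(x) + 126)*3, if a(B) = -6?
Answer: 360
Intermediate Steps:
(a(x) + 126)*3 = (-6 + 126)*3 = 120*3 = 360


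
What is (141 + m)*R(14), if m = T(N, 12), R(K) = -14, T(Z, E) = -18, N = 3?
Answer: -1722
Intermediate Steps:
m = -18
(141 + m)*R(14) = (141 - 18)*(-14) = 123*(-14) = -1722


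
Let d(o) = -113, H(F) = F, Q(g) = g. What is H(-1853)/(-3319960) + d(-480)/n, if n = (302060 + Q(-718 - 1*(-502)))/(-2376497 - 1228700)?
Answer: 338127492586623/250527501560 ≈ 1349.7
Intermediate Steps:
n = -301844/3605197 (n = (302060 + (-718 - 1*(-502)))/(-2376497 - 1228700) = (302060 + (-718 + 502))/(-3605197) = (302060 - 216)*(-1/3605197) = 301844*(-1/3605197) = -301844/3605197 ≈ -0.083725)
H(-1853)/(-3319960) + d(-480)/n = -1853/(-3319960) - 113/(-301844/3605197) = -1853*(-1/3319960) - 113*(-3605197/301844) = 1853/3319960 + 407387261/301844 = 338127492586623/250527501560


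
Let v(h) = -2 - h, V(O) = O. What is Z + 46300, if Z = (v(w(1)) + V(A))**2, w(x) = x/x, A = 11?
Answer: 46364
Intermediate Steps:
w(x) = 1
Z = 64 (Z = ((-2 - 1*1) + 11)**2 = ((-2 - 1) + 11)**2 = (-3 + 11)**2 = 8**2 = 64)
Z + 46300 = 64 + 46300 = 46364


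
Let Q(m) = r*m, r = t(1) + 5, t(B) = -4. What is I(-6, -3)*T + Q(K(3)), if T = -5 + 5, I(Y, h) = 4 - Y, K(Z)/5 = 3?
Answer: 15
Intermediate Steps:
K(Z) = 15 (K(Z) = 5*3 = 15)
r = 1 (r = -4 + 5 = 1)
T = 0
Q(m) = m (Q(m) = 1*m = m)
I(-6, -3)*T + Q(K(3)) = (4 - 1*(-6))*0 + 15 = (4 + 6)*0 + 15 = 10*0 + 15 = 0 + 15 = 15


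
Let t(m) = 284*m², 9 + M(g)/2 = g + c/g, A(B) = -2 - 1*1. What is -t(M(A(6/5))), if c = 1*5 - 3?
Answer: -1640384/9 ≈ -1.8227e+5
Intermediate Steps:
A(B) = -3 (A(B) = -2 - 1 = -3)
c = 2 (c = 5 - 3 = 2)
M(g) = -18 + 2*g + 4/g (M(g) = -18 + 2*(g + 2/g) = -18 + (2*g + 4/g) = -18 + 2*g + 4/g)
-t(M(A(6/5))) = -284*(-18 + 2*(-3) + 4/(-3))² = -284*(-18 - 6 + 4*(-⅓))² = -284*(-18 - 6 - 4/3)² = -284*(-76/3)² = -284*5776/9 = -1*1640384/9 = -1640384/9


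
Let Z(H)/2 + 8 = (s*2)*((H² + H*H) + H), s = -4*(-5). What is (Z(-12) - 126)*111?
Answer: 2435118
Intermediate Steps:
s = 20
Z(H) = -16 + 80*H + 160*H² (Z(H) = -16 + 2*((20*2)*((H² + H*H) + H)) = -16 + 2*(40*((H² + H²) + H)) = -16 + 2*(40*(2*H² + H)) = -16 + 2*(40*(H + 2*H²)) = -16 + 2*(40*H + 80*H²) = -16 + (80*H + 160*H²) = -16 + 80*H + 160*H²)
(Z(-12) - 126)*111 = ((-16 + 80*(-12) + 160*(-12)²) - 126)*111 = ((-16 - 960 + 160*144) - 126)*111 = ((-16 - 960 + 23040) - 126)*111 = (22064 - 126)*111 = 21938*111 = 2435118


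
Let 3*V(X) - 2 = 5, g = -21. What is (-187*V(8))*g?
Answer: 9163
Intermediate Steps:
V(X) = 7/3 (V(X) = ⅔ + (⅓)*5 = ⅔ + 5/3 = 7/3)
(-187*V(8))*g = -187*7/3*(-21) = -1309/3*(-21) = 9163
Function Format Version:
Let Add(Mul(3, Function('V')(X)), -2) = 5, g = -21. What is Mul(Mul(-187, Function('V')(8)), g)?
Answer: 9163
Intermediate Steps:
Function('V')(X) = Rational(7, 3) (Function('V')(X) = Add(Rational(2, 3), Mul(Rational(1, 3), 5)) = Add(Rational(2, 3), Rational(5, 3)) = Rational(7, 3))
Mul(Mul(-187, Function('V')(8)), g) = Mul(Mul(-187, Rational(7, 3)), -21) = Mul(Rational(-1309, 3), -21) = 9163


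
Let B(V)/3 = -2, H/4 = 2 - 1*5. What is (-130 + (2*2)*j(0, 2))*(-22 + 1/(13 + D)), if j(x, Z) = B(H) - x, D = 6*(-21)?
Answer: 382998/113 ≈ 3389.4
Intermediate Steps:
H = -12 (H = 4*(2 - 1*5) = 4*(2 - 5) = 4*(-3) = -12)
B(V) = -6 (B(V) = 3*(-2) = -6)
D = -126
j(x, Z) = -6 - x
(-130 + (2*2)*j(0, 2))*(-22 + 1/(13 + D)) = (-130 + (2*2)*(-6 - 1*0))*(-22 + 1/(13 - 126)) = (-130 + 4*(-6 + 0))*(-22 + 1/(-113)) = (-130 + 4*(-6))*(-22 - 1/113) = (-130 - 24)*(-2487/113) = -154*(-2487/113) = 382998/113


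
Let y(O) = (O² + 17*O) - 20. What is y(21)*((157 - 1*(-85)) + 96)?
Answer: 262964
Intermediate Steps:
y(O) = -20 + O² + 17*O
y(21)*((157 - 1*(-85)) + 96) = (-20 + 21² + 17*21)*((157 - 1*(-85)) + 96) = (-20 + 441 + 357)*((157 + 85) + 96) = 778*(242 + 96) = 778*338 = 262964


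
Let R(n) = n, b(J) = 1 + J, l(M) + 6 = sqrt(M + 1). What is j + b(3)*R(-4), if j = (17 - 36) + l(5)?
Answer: -41 + sqrt(6) ≈ -38.551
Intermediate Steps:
l(M) = -6 + sqrt(1 + M) (l(M) = -6 + sqrt(M + 1) = -6 + sqrt(1 + M))
j = -25 + sqrt(6) (j = (17 - 36) + (-6 + sqrt(1 + 5)) = -19 + (-6 + sqrt(6)) = -25 + sqrt(6) ≈ -22.551)
j + b(3)*R(-4) = (-25 + sqrt(6)) + (1 + 3)*(-4) = (-25 + sqrt(6)) + 4*(-4) = (-25 + sqrt(6)) - 16 = -41 + sqrt(6)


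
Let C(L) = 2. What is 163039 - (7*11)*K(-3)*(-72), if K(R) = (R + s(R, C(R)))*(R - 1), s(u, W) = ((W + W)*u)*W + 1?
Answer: 739615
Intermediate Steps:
s(u, W) = 1 + 2*u*W**2 (s(u, W) = ((2*W)*u)*W + 1 = (2*W*u)*W + 1 = 2*u*W**2 + 1 = 1 + 2*u*W**2)
K(R) = (1 + 9*R)*(-1 + R) (K(R) = (R + (1 + 2*R*2**2))*(R - 1) = (R + (1 + 2*R*4))*(-1 + R) = (R + (1 + 8*R))*(-1 + R) = (1 + 9*R)*(-1 + R))
163039 - (7*11)*K(-3)*(-72) = 163039 - (7*11)*(-1 - 8*(-3) + 9*(-3)**2)*(-72) = 163039 - 77*(-1 + 24 + 9*9)*(-72) = 163039 - 77*(-1 + 24 + 81)*(-72) = 163039 - 77*104*(-72) = 163039 - 8008*(-72) = 163039 - 1*(-576576) = 163039 + 576576 = 739615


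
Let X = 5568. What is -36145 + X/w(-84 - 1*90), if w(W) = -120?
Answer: -180957/5 ≈ -36191.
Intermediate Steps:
-36145 + X/w(-84 - 1*90) = -36145 + 5568/(-120) = -36145 + 5568*(-1/120) = -36145 - 232/5 = -180957/5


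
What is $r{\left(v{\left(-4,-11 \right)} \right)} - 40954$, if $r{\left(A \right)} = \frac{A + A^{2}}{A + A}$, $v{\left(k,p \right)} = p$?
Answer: $-40959$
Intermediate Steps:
$r{\left(A \right)} = \frac{A + A^{2}}{2 A}$
$r{\left(v{\left(-4,-11 \right)} \right)} - 40954 = \left(\frac{1}{2} + \frac{1}{2} \left(-11\right)\right) - 40954 = \left(\frac{1}{2} - \frac{11}{2}\right) - 40954 = -5 - 40954 = -40959$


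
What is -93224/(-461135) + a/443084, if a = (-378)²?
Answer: 26798719039/51080385085 ≈ 0.52464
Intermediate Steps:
a = 142884
-93224/(-461135) + a/443084 = -93224/(-461135) + 142884/443084 = -93224*(-1/461135) + 142884*(1/443084) = 93224/461135 + 35721/110771 = 26798719039/51080385085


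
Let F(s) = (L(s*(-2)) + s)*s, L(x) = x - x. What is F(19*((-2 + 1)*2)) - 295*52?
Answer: -13896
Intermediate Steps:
L(x) = 0
F(s) = s**2 (F(s) = (0 + s)*s = s*s = s**2)
F(19*((-2 + 1)*2)) - 295*52 = (19*((-2 + 1)*2))**2 - 295*52 = (19*(-1*2))**2 - 15340 = (19*(-2))**2 - 15340 = (-38)**2 - 15340 = 1444 - 15340 = -13896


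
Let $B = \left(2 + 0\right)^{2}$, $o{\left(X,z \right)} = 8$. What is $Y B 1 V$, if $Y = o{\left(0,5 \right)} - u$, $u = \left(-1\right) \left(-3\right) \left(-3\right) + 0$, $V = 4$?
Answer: $272$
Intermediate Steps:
$u = -9$ ($u = 3 \left(-3\right) + 0 = -9 + 0 = -9$)
$Y = 17$ ($Y = 8 - -9 = 8 + 9 = 17$)
$B = 4$ ($B = 2^{2} = 4$)
$Y B 1 V = 17 \cdot 4 \cdot 1 \cdot 4 = 68 \cdot 4 = 272$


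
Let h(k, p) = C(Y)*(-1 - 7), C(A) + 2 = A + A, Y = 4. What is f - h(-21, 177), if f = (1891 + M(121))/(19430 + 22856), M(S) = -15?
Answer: 1015802/21143 ≈ 48.044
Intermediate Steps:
C(A) = -2 + 2*A (C(A) = -2 + (A + A) = -2 + 2*A)
h(k, p) = -48 (h(k, p) = (-2 + 2*4)*(-1 - 7) = (-2 + 8)*(-8) = 6*(-8) = -48)
f = 938/21143 (f = (1891 - 15)/(19430 + 22856) = 1876/42286 = 1876*(1/42286) = 938/21143 ≈ 0.044365)
f - h(-21, 177) = 938/21143 - 1*(-48) = 938/21143 + 48 = 1015802/21143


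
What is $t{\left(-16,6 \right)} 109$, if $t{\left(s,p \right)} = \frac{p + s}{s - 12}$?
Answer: $\frac{545}{14} \approx 38.929$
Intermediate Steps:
$t{\left(s,p \right)} = \frac{p + s}{-12 + s}$
$t{\left(-16,6 \right)} 109 = \frac{6 - 16}{-12 - 16} \cdot 109 = \frac{1}{-28} \left(-10\right) 109 = \left(- \frac{1}{28}\right) \left(-10\right) 109 = \frac{5}{14} \cdot 109 = \frac{545}{14}$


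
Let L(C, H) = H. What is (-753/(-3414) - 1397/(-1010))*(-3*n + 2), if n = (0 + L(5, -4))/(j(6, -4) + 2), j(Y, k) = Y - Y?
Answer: 3686592/287345 ≈ 12.830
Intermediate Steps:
j(Y, k) = 0
n = -2 (n = (0 - 4)/(0 + 2) = -4/2 = -4*½ = -2)
(-753/(-3414) - 1397/(-1010))*(-3*n + 2) = (-753/(-3414) - 1397/(-1010))*(-3*(-2) + 2) = (-753*(-1/3414) - 1397*(-1/1010))*(6 + 2) = (251/1138 + 1397/1010)*8 = (460824/287345)*8 = 3686592/287345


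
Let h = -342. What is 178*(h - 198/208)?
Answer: -3174363/52 ≈ -61045.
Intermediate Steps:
178*(h - 198/208) = 178*(-342 - 198/208) = 178*(-342 - 198*1/208) = 178*(-342 - 99/104) = 178*(-35667/104) = -3174363/52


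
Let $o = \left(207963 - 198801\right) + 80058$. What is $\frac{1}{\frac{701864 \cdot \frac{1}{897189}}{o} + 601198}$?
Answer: $\frac{13457835}{8090823486448} \approx 1.6633 \cdot 10^{-6}$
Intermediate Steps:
$o = 89220$ ($o = 9162 + 80058 = 89220$)
$\frac{1}{\frac{701864 \cdot \frac{1}{897189}}{o} + 601198} = \frac{1}{\frac{701864 \cdot \frac{1}{897189}}{89220} + 601198} = \frac{1}{701864 \cdot \frac{1}{897189} \cdot \frac{1}{89220} + 601198} = \frac{1}{\frac{701864}{897189} \cdot \frac{1}{89220} + 601198} = \frac{1}{\frac{118}{13457835} + 601198} = \frac{1}{\frac{8090823486448}{13457835}} = \frac{13457835}{8090823486448}$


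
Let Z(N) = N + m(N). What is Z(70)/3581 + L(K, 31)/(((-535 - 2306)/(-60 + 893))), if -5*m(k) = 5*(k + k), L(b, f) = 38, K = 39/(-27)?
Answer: -113551844/10173621 ≈ -11.161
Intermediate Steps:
K = -13/9 (K = 39*(-1/27) = -13/9 ≈ -1.4444)
m(k) = -2*k (m(k) = -(k + k) = -2*k)
Z(N) = -N (Z(N) = N - 2*N = -N)
Z(70)/3581 + L(K, 31)/(((-535 - 2306)/(-60 + 893))) = -1*70/3581 + 38/(((-535 - 2306)/(-60 + 893))) = -70*1/3581 + 38/((-2841/833)) = -70/3581 + 38/((-2841*1/833)) = -70/3581 + 38/(-2841/833) = -70/3581 + 38*(-833/2841) = -70/3581 - 31654/2841 = -113551844/10173621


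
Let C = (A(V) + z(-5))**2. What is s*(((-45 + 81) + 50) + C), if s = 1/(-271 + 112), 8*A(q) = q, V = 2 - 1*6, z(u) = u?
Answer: -155/212 ≈ -0.73113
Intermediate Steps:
V = -4 (V = 2 - 6 = -4)
A(q) = q/8
C = 121/4 (C = ((1/8)*(-4) - 5)**2 = (-1/2 - 5)**2 = (-11/2)**2 = 121/4 ≈ 30.250)
s = -1/159 (s = 1/(-159) = -1/159 ≈ -0.0062893)
s*(((-45 + 81) + 50) + C) = -(((-45 + 81) + 50) + 121/4)/159 = -((36 + 50) + 121/4)/159 = -(86 + 121/4)/159 = -1/159*465/4 = -155/212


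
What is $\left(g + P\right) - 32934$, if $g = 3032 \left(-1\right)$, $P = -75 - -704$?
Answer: $-35337$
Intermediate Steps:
$P = 629$ ($P = -75 + 704 = 629$)
$g = -3032$
$\left(g + P\right) - 32934 = \left(-3032 + 629\right) - 32934 = -2403 - 32934 = -35337$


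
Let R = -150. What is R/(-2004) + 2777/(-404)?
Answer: -458709/67468 ≈ -6.7989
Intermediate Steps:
R/(-2004) + 2777/(-404) = -150/(-2004) + 2777/(-404) = -150*(-1/2004) + 2777*(-1/404) = 25/334 - 2777/404 = -458709/67468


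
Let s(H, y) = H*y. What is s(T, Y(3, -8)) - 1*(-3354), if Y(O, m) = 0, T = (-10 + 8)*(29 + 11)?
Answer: 3354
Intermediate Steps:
T = -80 (T = -2*40 = -80)
s(T, Y(3, -8)) - 1*(-3354) = -80*0 - 1*(-3354) = 0 + 3354 = 3354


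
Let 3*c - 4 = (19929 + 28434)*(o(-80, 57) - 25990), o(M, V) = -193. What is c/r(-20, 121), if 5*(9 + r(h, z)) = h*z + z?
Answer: 6331442125/7032 ≈ 9.0038e+5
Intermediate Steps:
c = -1266288425/3 (c = 4/3 + ((19929 + 28434)*(-193 - 25990))/3 = 4/3 + (48363*(-26183))/3 = 4/3 + (⅓)*(-1266288429) = 4/3 - 422096143 = -1266288425/3 ≈ -4.2210e+8)
r(h, z) = -9 + z/5 + h*z/5 (r(h, z) = -9 + (h*z + z)/5 = -9 + (z + h*z)/5 = -9 + (z/5 + h*z/5) = -9 + z/5 + h*z/5)
c/r(-20, 121) = -1266288425/(3*(-9 + (⅕)*121 + (⅕)*(-20)*121)) = -1266288425/(3*(-9 + 121/5 - 484)) = -1266288425/(3*(-2344/5)) = -1266288425/3*(-5/2344) = 6331442125/7032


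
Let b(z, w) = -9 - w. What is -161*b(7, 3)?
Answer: 1932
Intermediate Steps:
-161*b(7, 3) = -161*(-9 - 1*3) = -161*(-9 - 3) = -161*(-12) = 1932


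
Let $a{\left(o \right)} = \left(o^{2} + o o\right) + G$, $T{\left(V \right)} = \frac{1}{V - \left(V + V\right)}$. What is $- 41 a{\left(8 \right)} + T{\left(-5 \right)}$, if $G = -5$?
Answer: $- \frac{25214}{5} \approx -5042.8$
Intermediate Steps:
$T{\left(V \right)} = - \frac{1}{V}$ ($T{\left(V \right)} = \frac{1}{V - 2 V} = \frac{1}{\left(-1\right) V} = - \frac{1}{V}$)
$a{\left(o \right)} = -5 + 2 o^{2}$ ($a{\left(o \right)} = \left(o^{2} + o o\right) - 5 = \left(o^{2} + o^{2}\right) - 5 = 2 o^{2} - 5 = -5 + 2 o^{2}$)
$- 41 a{\left(8 \right)} + T{\left(-5 \right)} = - 41 \left(-5 + 2 \cdot 8^{2}\right) - \frac{1}{-5} = - 41 \left(-5 + 2 \cdot 64\right) - - \frac{1}{5} = - 41 \left(-5 + 128\right) + \frac{1}{5} = \left(-41\right) 123 + \frac{1}{5} = -5043 + \frac{1}{5} = - \frac{25214}{5}$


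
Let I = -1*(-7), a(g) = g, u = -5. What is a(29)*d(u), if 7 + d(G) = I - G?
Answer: 145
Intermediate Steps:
I = 7
d(G) = -G (d(G) = -7 + (7 - G) = -G)
a(29)*d(u) = 29*(-1*(-5)) = 29*5 = 145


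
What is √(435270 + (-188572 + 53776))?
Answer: 3*√33386 ≈ 548.16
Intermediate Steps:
√(435270 + (-188572 + 53776)) = √(435270 - 134796) = √300474 = 3*√33386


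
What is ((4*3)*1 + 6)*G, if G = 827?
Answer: 14886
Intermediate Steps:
((4*3)*1 + 6)*G = ((4*3)*1 + 6)*827 = (12*1 + 6)*827 = (12 + 6)*827 = 18*827 = 14886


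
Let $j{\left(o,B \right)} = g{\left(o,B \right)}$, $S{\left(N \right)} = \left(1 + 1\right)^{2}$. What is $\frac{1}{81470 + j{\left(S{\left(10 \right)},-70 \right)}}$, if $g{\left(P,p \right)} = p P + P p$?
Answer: $\frac{1}{80910} \approx 1.2359 \cdot 10^{-5}$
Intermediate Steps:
$g{\left(P,p \right)} = 2 P p$ ($g{\left(P,p \right)} = P p + P p = 2 P p$)
$S{\left(N \right)} = 4$ ($S{\left(N \right)} = 2^{2} = 4$)
$j{\left(o,B \right)} = 2 B o$ ($j{\left(o,B \right)} = 2 o B = 2 B o$)
$\frac{1}{81470 + j{\left(S{\left(10 \right)},-70 \right)}} = \frac{1}{81470 + 2 \left(-70\right) 4} = \frac{1}{81470 - 560} = \frac{1}{80910}$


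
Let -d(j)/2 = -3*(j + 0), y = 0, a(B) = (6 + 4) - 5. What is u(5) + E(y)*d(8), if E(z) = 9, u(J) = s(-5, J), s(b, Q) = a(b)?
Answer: 437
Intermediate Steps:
a(B) = 5 (a(B) = 10 - 5 = 5)
s(b, Q) = 5
u(J) = 5
d(j) = 6*j (d(j) = -(-6)*(j + 0) = -(-6)*j = 6*j)
u(5) + E(y)*d(8) = 5 + 9*(6*8) = 5 + 9*48 = 5 + 432 = 437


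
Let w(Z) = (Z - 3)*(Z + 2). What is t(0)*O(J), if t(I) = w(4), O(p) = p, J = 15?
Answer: 90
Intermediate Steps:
w(Z) = (-3 + Z)*(2 + Z)
t(I) = 6 (t(I) = -6 + 4**2 - 1*4 = -6 + 16 - 4 = 6)
t(0)*O(J) = 6*15 = 90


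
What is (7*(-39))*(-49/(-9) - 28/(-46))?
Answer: -114023/69 ≈ -1652.5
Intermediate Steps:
(7*(-39))*(-49/(-9) - 28/(-46)) = -273*(-49*(-⅑) - 28*(-1/46)) = -273*(49/9 + 14/23) = -273*1253/207 = -114023/69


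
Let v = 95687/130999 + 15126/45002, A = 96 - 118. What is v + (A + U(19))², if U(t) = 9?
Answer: 501289634955/2947608499 ≈ 170.07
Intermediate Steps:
A = -22
v = 3143798624/2947608499 (v = 95687*(1/130999) + 15126*(1/45002) = 95687/130999 + 7563/22501 = 3143798624/2947608499 ≈ 1.0666)
v + (A + U(19))² = 3143798624/2947608499 + (-22 + 9)² = 3143798624/2947608499 + (-13)² = 3143798624/2947608499 + 169 = 501289634955/2947608499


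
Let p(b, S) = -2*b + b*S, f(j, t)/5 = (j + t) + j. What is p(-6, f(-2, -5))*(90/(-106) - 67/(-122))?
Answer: -273399/3233 ≈ -84.565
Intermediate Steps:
f(j, t) = 5*t + 10*j (f(j, t) = 5*((j + t) + j) = 5*(t + 2*j) = 5*t + 10*j)
p(b, S) = -2*b + S*b
p(-6, f(-2, -5))*(90/(-106) - 67/(-122)) = (-6*(-2 + (5*(-5) + 10*(-2))))*(90/(-106) - 67/(-122)) = (-6*(-2 + (-25 - 20)))*(90*(-1/106) - 67*(-1/122)) = (-6*(-2 - 45))*(-45/53 + 67/122) = -6*(-47)*(-1939/6466) = 282*(-1939/6466) = -273399/3233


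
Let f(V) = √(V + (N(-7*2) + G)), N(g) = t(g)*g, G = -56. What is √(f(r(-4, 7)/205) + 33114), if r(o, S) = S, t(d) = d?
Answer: √(1391615850 + 205*√5884935)/205 ≈ 182.01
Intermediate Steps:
N(g) = g² (N(g) = g*g = g²)
f(V) = √(140 + V) (f(V) = √(V + ((-7*2)² - 56)) = √(V + ((-14)² - 56)) = √(V + (196 - 56)) = √(V + 140) = √(140 + V))
√(f(r(-4, 7)/205) + 33114) = √(√(140 + 7/205) + 33114) = √(√(28707/205) + 33114) = √(√5884935/205 + 33114) = √(33114 + √5884935/205)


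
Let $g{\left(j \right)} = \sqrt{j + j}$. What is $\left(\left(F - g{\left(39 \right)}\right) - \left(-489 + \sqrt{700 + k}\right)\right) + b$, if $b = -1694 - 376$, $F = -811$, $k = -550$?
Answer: $-2392 - \sqrt{78} - 5 \sqrt{6} \approx -2413.1$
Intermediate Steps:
$g{\left(j \right)} = \sqrt{2} \sqrt{j}$ ($g{\left(j \right)} = \sqrt{2 j} = \sqrt{2} \sqrt{j}$)
$b = -2070$
$\left(\left(F - g{\left(39 \right)}\right) - \left(-489 + \sqrt{700 + k}\right)\right) + b = \left(\left(-811 - \sqrt{2} \sqrt{39}\right) + \left(489 - \sqrt{700 - 550}\right)\right) - 2070 = \left(\left(-811 - \sqrt{78}\right) + \left(489 - \sqrt{150}\right)\right) - 2070 = \left(\left(-811 - \sqrt{78}\right) + \left(489 - 5 \sqrt{6}\right)\right) - 2070 = \left(-322 - \sqrt{78} - 5 \sqrt{6}\right) - 2070 = -2392 - \sqrt{78} - 5 \sqrt{6}$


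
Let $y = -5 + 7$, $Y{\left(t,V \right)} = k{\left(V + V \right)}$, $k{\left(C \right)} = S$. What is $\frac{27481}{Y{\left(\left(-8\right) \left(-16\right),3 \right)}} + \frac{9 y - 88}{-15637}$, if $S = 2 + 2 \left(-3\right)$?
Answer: $- \frac{429720117}{62548} \approx -6870.2$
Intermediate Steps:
$S = -4$ ($S = 2 - 6 = -4$)
$k{\left(C \right)} = -4$
$Y{\left(t,V \right)} = -4$
$y = 2$
$\frac{27481}{Y{\left(\left(-8\right) \left(-16\right),3 \right)}} + \frac{9 y - 88}{-15637} = \frac{27481}{-4} + \frac{9 \cdot 2 - 88}{-15637} = 27481 \left(- \frac{1}{4}\right) + \left(18 - 88\right) \left(- \frac{1}{15637}\right) = - \frac{27481}{4} - - \frac{70}{15637} = - \frac{27481}{4} + \frac{70}{15637} = - \frac{429720117}{62548}$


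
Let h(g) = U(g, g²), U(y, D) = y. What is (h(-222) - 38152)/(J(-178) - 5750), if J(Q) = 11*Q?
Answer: 19187/3854 ≈ 4.9785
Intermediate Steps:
h(g) = g
(h(-222) - 38152)/(J(-178) - 5750) = (-222 - 38152)/(11*(-178) - 5750) = -38374/(-1958 - 5750) = -38374/(-7708) = -38374*(-1/7708) = 19187/3854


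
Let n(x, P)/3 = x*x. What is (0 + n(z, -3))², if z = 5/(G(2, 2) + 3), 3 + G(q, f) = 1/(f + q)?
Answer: 1440000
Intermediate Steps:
G(q, f) = -3 + 1/(f + q)
z = 20 (z = 5/((1 - 3*2 - 3*2)/(2 + 2) + 3) = 5/((1 - 6 - 6)/4 + 3) = 5/((¼)*(-11) + 3) = 5/(-11/4 + 3) = 5/(¼) = 5*4 = 20)
n(x, P) = 3*x² (n(x, P) = 3*(x*x) = 3*x²)
(0 + n(z, -3))² = (0 + 3*20²)² = (0 + 3*400)² = (0 + 1200)² = 1200² = 1440000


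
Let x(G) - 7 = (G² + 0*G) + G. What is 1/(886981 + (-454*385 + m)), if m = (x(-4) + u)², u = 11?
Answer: 1/713091 ≈ 1.4023e-6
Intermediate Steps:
x(G) = 7 + G + G² (x(G) = 7 + ((G² + 0*G) + G) = 7 + ((G² + 0) + G) = 7 + (G² + G) = 7 + (G + G²) = 7 + G + G²)
m = 900 (m = ((7 - 4 + (-4)²) + 11)² = ((7 - 4 + 16) + 11)² = (19 + 11)² = 30² = 900)
1/(886981 + (-454*385 + m)) = 1/(886981 + (-454*385 + 900)) = 1/(886981 + (-174790 + 900)) = 1/(886981 - 173890) = 1/713091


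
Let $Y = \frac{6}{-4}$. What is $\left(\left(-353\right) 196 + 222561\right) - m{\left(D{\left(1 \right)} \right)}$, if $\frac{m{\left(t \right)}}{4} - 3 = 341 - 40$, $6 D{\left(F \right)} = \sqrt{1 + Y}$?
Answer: $152157$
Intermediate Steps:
$Y = - \frac{3}{2}$ ($Y = 6 \left(- \frac{1}{4}\right) = - \frac{3}{2} \approx -1.5$)
$D{\left(F \right)} = \frac{i \sqrt{2}}{12}$ ($D{\left(F \right)} = \frac{\sqrt{1 - \frac{3}{2}}}{6} = \frac{\sqrt{- \frac{1}{2}}}{6} = \frac{\frac{1}{2} i \sqrt{2}}{6} = \frac{i \sqrt{2}}{12}$)
$m{\left(t \right)} = 1216$ ($m{\left(t \right)} = 12 + 4 \left(341 - 40\right) = 12 + 4 \cdot 301 = 12 + 1204 = 1216$)
$\left(\left(-353\right) 196 + 222561\right) - m{\left(D{\left(1 \right)} \right)} = \left(\left(-353\right) 196 + 222561\right) - 1216 = \left(-69188 + 222561\right) - 1216 = 153373 - 1216 = 152157$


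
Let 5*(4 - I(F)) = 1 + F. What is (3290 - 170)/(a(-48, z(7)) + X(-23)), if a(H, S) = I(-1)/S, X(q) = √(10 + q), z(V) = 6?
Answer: 18720/121 - 28080*I*√13/121 ≈ 154.71 - 836.73*I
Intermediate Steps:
I(F) = 19/5 - F/5 (I(F) = 4 - (1 + F)/5 = 4 + (-⅕ - F/5) = 19/5 - F/5)
a(H, S) = 4/S (a(H, S) = (19/5 - ⅕*(-1))/S = (19/5 + ⅕)/S = 4/S)
(3290 - 170)/(a(-48, z(7)) + X(-23)) = (3290 - 170)/(4/6 + √(10 - 23)) = 3120/(4*(⅙) + √(-13)) = 3120/(⅔ + I*√13)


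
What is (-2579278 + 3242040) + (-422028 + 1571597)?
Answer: 1812331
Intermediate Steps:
(-2579278 + 3242040) + (-422028 + 1571597) = 662762 + 1149569 = 1812331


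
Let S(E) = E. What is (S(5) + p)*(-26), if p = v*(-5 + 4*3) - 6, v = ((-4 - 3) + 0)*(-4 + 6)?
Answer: 2574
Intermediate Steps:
v = -14 (v = (-7 + 0)*2 = -7*2 = -14)
p = -104 (p = -14*(-5 + 4*3) - 6 = -14*(-5 + 12) - 6 = -14*7 - 6 = -98 - 6 = -104)
(S(5) + p)*(-26) = (5 - 104)*(-26) = -99*(-26) = 2574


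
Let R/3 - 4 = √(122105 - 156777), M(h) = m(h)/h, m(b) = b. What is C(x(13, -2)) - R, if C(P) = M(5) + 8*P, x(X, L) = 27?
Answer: 205 - 12*I*√2167 ≈ 205.0 - 558.61*I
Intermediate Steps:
M(h) = 1 (M(h) = h/h = 1)
R = 12 + 12*I*√2167 (R = 12 + 3*√(122105 - 156777) = 12 + 3*√(-34672) = 12 + 3*(4*I*√2167) = 12 + 12*I*√2167 ≈ 12.0 + 558.61*I)
C(P) = 1 + 8*P
C(x(13, -2)) - R = (1 + 8*27) - (12 + 12*I*√2167) = (1 + 216) + (-12 - 12*I*√2167) = 217 + (-12 - 12*I*√2167) = 205 - 12*I*√2167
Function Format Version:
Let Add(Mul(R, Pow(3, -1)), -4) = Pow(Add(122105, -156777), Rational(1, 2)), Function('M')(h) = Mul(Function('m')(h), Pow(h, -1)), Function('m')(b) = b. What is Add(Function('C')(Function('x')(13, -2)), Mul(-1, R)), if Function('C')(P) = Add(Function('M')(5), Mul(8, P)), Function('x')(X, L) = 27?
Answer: Add(205, Mul(-12, I, Pow(2167, Rational(1, 2)))) ≈ Add(205.00, Mul(-558.61, I))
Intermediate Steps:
Function('M')(h) = 1 (Function('M')(h) = Mul(h, Pow(h, -1)) = 1)
R = Add(12, Mul(12, I, Pow(2167, Rational(1, 2)))) (R = Add(12, Mul(3, Pow(Add(122105, -156777), Rational(1, 2)))) = Add(12, Mul(3, Pow(-34672, Rational(1, 2)))) = Add(12, Mul(3, Mul(4, I, Pow(2167, Rational(1, 2))))) = Add(12, Mul(12, I, Pow(2167, Rational(1, 2)))) ≈ Add(12.000, Mul(558.61, I)))
Function('C')(P) = Add(1, Mul(8, P))
Add(Function('C')(Function('x')(13, -2)), Mul(-1, R)) = Add(Add(1, Mul(8, 27)), Mul(-1, Add(12, Mul(12, I, Pow(2167, Rational(1, 2)))))) = Add(Add(1, 216), Add(-12, Mul(-12, I, Pow(2167, Rational(1, 2))))) = Add(217, Add(-12, Mul(-12, I, Pow(2167, Rational(1, 2))))) = Add(205, Mul(-12, I, Pow(2167, Rational(1, 2))))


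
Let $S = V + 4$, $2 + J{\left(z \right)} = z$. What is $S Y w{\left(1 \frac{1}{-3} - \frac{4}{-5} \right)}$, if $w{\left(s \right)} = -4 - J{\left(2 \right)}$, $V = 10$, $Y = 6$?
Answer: $-336$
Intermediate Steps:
$J{\left(z \right)} = -2 + z$
$w{\left(s \right)} = -4$ ($w{\left(s \right)} = -4 - \left(-2 + 2\right) = -4 - 0 = -4 + 0 = -4$)
$S = 14$ ($S = 10 + 4 = 14$)
$S Y w{\left(1 \frac{1}{-3} - \frac{4}{-5} \right)} = 14 \cdot 6 \left(-4\right) = 84 \left(-4\right) = -336$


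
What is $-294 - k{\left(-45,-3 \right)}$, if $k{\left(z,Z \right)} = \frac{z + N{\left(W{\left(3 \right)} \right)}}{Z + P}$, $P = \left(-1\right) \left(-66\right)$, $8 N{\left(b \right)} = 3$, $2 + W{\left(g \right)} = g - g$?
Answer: $- \frac{7039}{24} \approx -293.29$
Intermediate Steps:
$W{\left(g \right)} = -2$ ($W{\left(g \right)} = -2 + \left(g - g\right) = -2 + 0 = -2$)
$N{\left(b \right)} = \frac{3}{8}$ ($N{\left(b \right)} = \frac{1}{8} \cdot 3 = \frac{3}{8}$)
$P = 66$
$k{\left(z,Z \right)} = \frac{\frac{3}{8} + z}{66 + Z}$ ($k{\left(z,Z \right)} = \frac{z + \frac{3}{8}}{Z + 66} = \frac{\frac{3}{8} + z}{66 + Z}$)
$-294 - k{\left(-45,-3 \right)} = -294 - \frac{\frac{3}{8} - 45}{66 - 3} = -294 - \frac{1}{63} \left(- \frac{357}{8}\right) = -294 - - \frac{17}{24} = -294 + \frac{17}{24} = - \frac{7039}{24}$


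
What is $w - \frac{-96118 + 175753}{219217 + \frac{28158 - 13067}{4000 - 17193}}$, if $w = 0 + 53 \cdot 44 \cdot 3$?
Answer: $\frac{4046436889257}{578422958} \approx 6995.6$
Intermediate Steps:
$w = 6996$ ($w = 0 + 53 \cdot 132 = 0 + 6996 = 6996$)
$w - \frac{-96118 + 175753}{219217 + \frac{28158 - 13067}{4000 - 17193}} = 6996 - \frac{-96118 + 175753}{219217 + \frac{28158 - 13067}{4000 - 17193}} = 6996 - \frac{79635}{219217 + \frac{15091}{-13193}} = 6996 - \frac{79635}{219217 + 15091 \left(- \frac{1}{13193}\right)} = 6996 - \frac{79635}{219217 - \frac{15091}{13193}} = 6996 - \frac{79635}{\frac{2892114790}{13193}} = 6996 - 79635 \cdot \frac{13193}{2892114790} = 6996 - \frac{210124911}{578422958} = \frac{4046436889257}{578422958}$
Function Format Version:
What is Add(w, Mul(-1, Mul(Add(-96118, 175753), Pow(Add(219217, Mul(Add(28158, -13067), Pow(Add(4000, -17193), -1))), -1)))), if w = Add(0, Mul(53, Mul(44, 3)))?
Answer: Rational(4046436889257, 578422958) ≈ 6995.6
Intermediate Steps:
w = 6996 (w = Add(0, Mul(53, 132)) = Add(0, 6996) = 6996)
Add(w, Mul(-1, Mul(Add(-96118, 175753), Pow(Add(219217, Mul(Add(28158, -13067), Pow(Add(4000, -17193), -1))), -1)))) = Add(6996, Mul(-1, Mul(Add(-96118, 175753), Pow(Add(219217, Mul(Add(28158, -13067), Pow(Add(4000, -17193), -1))), -1)))) = Add(6996, Mul(-1, Mul(79635, Pow(Add(219217, Mul(15091, Pow(-13193, -1))), -1)))) = Add(6996, Mul(-1, Mul(79635, Pow(Add(219217, Mul(15091, Rational(-1, 13193))), -1)))) = Add(6996, Mul(-1, Mul(79635, Pow(Add(219217, Rational(-15091, 13193)), -1)))) = Add(6996, Mul(-1, Mul(79635, Pow(Rational(2892114790, 13193), -1)))) = Add(6996, Mul(-1, Mul(79635, Rational(13193, 2892114790)))) = Add(6996, Mul(-1, Rational(210124911, 578422958))) = Add(6996, Rational(-210124911, 578422958)) = Rational(4046436889257, 578422958)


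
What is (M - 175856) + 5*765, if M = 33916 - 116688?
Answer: -254803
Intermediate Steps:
M = -82772
(M - 175856) + 5*765 = (-82772 - 175856) + 5*765 = -258628 + 3825 = -254803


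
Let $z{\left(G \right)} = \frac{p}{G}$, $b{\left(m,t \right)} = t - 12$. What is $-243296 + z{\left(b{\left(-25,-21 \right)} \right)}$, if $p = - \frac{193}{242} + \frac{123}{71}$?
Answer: $- \frac{137950307839}{567006} \approx -2.433 \cdot 10^{5}$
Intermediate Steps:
$b{\left(m,t \right)} = -12 + t$
$p = \frac{16063}{17182}$ ($p = \left(-193\right) \frac{1}{242} + 123 \cdot \frac{1}{71} = - \frac{193}{242} + \frac{123}{71} = \frac{16063}{17182} \approx 0.93487$)
$z{\left(G \right)} = \frac{16063}{17182 G}$
$-243296 + z{\left(b{\left(-25,-21 \right)} \right)} = -243296 + \frac{16063}{17182 \left(-12 - 21\right)} = -243296 + \frac{16063}{17182 \left(-33\right)} = -243296 + \frac{16063}{17182} \left(- \frac{1}{33}\right) = -243296 - \frac{16063}{567006} = - \frac{137950307839}{567006}$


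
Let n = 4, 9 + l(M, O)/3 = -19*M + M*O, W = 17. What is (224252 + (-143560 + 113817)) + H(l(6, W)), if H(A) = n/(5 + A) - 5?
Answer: 5640614/29 ≈ 1.9450e+5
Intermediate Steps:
l(M, O) = -27 - 57*M + 3*M*O (l(M, O) = -27 + 3*(-19*M + M*O) = -27 + (-57*M + 3*M*O) = -27 - 57*M + 3*M*O)
H(A) = -5 + 4/(5 + A) (H(A) = 4/(5 + A) - 5 = -5 + 4/(5 + A))
(224252 + (-143560 + 113817)) + H(l(6, W)) = (224252 + (-143560 + 113817)) + (-21 - 5*(-27 - 57*6 + 3*6*17))/(5 + (-27 - 57*6 + 3*6*17)) = (224252 - 29743) + (-21 - 5*(-27 - 342 + 306))/(5 + (-27 - 342 + 306)) = 194509 + (-21 - 5*(-63))/(5 - 63) = 194509 + (-21 + 315)/(-58) = 194509 - 1/58*294 = 194509 - 147/29 = 5640614/29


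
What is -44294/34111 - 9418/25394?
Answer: -723029617/433107367 ≈ -1.6694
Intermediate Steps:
-44294/34111 - 9418/25394 = -44294*1/34111 - 9418*1/25394 = -44294/34111 - 4709/12697 = -723029617/433107367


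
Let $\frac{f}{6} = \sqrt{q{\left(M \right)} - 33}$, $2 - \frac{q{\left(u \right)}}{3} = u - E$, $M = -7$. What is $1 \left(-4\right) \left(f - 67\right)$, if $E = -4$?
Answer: $268 - 72 i \sqrt{2} \approx 268.0 - 101.82 i$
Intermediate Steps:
$q{\left(u \right)} = -6 - 3 u$ ($q{\left(u \right)} = 6 - 3 \left(u - -4\right) = 6 - 3 \left(u + 4\right) = 6 - 3 \left(4 + u\right) = 6 - \left(12 + 3 u\right) = -6 - 3 u$)
$f = 18 i \sqrt{2}$ ($f = 6 \sqrt{\left(-6 - -21\right) - 33} = 6 \sqrt{\left(-6 + 21\right) - 33} = 6 \sqrt{15 - 33} = 6 \sqrt{-18} = 6 \cdot 3 i \sqrt{2} = 18 i \sqrt{2} \approx 25.456 i$)
$1 \left(-4\right) \left(f - 67\right) = 1 \left(-4\right) \left(18 i \sqrt{2} - 67\right) = - 4 \left(-67 + 18 i \sqrt{2}\right) = 268 - 72 i \sqrt{2}$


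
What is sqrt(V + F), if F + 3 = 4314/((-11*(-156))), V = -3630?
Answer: I*sqrt(296959234)/286 ≈ 60.254*I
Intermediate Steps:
F = -139/286 (F = -3 + 4314/((-11*(-156))) = -3 + 4314/1716 = -3 + 4314*(1/1716) = -3 + 719/286 = -139/286 ≈ -0.48601)
sqrt(V + F) = sqrt(-3630 - 139/286) = sqrt(-1038319/286) = I*sqrt(296959234)/286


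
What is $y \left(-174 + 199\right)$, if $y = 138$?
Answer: $3450$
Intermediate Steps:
$y \left(-174 + 199\right) = 138 \left(-174 + 199\right) = 138 \cdot 25 = 3450$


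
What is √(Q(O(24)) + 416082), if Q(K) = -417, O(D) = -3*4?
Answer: 3*√46185 ≈ 644.72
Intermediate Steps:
O(D) = -12
√(Q(O(24)) + 416082) = √(-417 + 416082) = √415665 = 3*√46185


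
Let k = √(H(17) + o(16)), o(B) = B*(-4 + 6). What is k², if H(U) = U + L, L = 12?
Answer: 61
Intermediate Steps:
H(U) = 12 + U (H(U) = U + 12 = 12 + U)
o(B) = 2*B (o(B) = B*2 = 2*B)
k = √61 (k = √((12 + 17) + 2*16) = √(29 + 32) = √61 ≈ 7.8102)
k² = (√61)² = 61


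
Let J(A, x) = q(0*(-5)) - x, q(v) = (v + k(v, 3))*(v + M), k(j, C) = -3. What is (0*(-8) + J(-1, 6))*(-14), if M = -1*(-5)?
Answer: 294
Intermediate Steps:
M = 5
q(v) = (-3 + v)*(5 + v) (q(v) = (v - 3)*(v + 5) = (-3 + v)*(5 + v))
J(A, x) = -15 - x (J(A, x) = (-15 + (0*(-5))**2 + 2*(0*(-5))) - x = (-15 + 0**2 + 2*0) - x = (-15 + 0 + 0) - x = -15 - x)
(0*(-8) + J(-1, 6))*(-14) = (0*(-8) + (-15 - 1*6))*(-14) = (0 + (-15 - 6))*(-14) = (0 - 21)*(-14) = -21*(-14) = 294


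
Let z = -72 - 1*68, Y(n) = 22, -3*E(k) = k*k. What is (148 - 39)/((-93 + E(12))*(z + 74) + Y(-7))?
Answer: 109/9328 ≈ 0.011685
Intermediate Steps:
E(k) = -k**2/3 (E(k) = -k*k/3 = -k**2/3)
z = -140 (z = -72 - 68 = -140)
(148 - 39)/((-93 + E(12))*(z + 74) + Y(-7)) = (148 - 39)/((-93 - 1/3*12**2)*(-140 + 74) + 22) = 109/((-93 - 1/3*144)*(-66) + 22) = 109/((-93 - 48)*(-66) + 22) = 109/(-141*(-66) + 22) = 109/(9306 + 22) = 109/9328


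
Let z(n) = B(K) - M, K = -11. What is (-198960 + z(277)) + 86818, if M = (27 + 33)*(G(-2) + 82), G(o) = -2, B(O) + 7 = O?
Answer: -116960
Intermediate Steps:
B(O) = -7 + O
M = 4800 (M = (27 + 33)*(-2 + 82) = 60*80 = 4800)
z(n) = -4818 (z(n) = (-7 - 11) - 1*4800 = -18 - 4800 = -4818)
(-198960 + z(277)) + 86818 = (-198960 - 4818) + 86818 = -203778 + 86818 = -116960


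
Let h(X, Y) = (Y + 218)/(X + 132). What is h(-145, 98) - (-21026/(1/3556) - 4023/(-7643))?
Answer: 7428916552217/99359 ≈ 7.4768e+7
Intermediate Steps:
h(X, Y) = (218 + Y)/(132 + X)
h(-145, 98) - (-21026/(1/3556) - 4023/(-7643)) = (218 + 98)/(132 - 145) - (-21026/(1/3556) - 4023/(-7643)) = 316/(-13) - (-21026/1/3556 - 4023*(-1/7643)) = -1/13*316 - (-21026*3556 + 4023/7643) = -316/13 - (-74768456 + 4023/7643) = -316/13 - 1*(-571455305185/7643) = -316/13 + 571455305185/7643 = 7428916552217/99359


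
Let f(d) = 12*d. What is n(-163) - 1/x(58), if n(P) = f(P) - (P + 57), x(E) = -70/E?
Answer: -64721/35 ≈ -1849.2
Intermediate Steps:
n(P) = -57 + 11*P (n(P) = 12*P - (P + 57) = 12*P - (57 + P) = 12*P + (-57 - P) = -57 + 11*P)
n(-163) - 1/x(58) = (-57 + 11*(-163)) - 1/((-70/58)) = (-57 - 1793) - 1/((-70*1/58)) = -1850 - 1/(-35/29) = -1850 - 1*(-29/35) = -1850 + 29/35 = -64721/35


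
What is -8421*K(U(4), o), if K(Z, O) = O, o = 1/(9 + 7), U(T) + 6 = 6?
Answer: -8421/16 ≈ -526.31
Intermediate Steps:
U(T) = 0 (U(T) = -6 + 6 = 0)
o = 1/16 ≈ 0.062500
-8421*K(U(4), o) = -8421*1/16 = -8421/16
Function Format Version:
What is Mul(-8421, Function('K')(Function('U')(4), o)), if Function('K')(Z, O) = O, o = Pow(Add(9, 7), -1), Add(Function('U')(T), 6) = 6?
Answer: Rational(-8421, 16) ≈ -526.31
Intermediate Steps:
Function('U')(T) = 0 (Function('U')(T) = Add(-6, 6) = 0)
o = Rational(1, 16) (o = Pow(16, -1) = Rational(1, 16) ≈ 0.062500)
Mul(-8421, Function('K')(Function('U')(4), o)) = Mul(-8421, Rational(1, 16)) = Rational(-8421, 16)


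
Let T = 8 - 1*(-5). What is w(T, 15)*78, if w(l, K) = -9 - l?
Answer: -1716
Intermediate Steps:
T = 13 (T = 8 + 5 = 13)
w(T, 15)*78 = (-9 - 1*13)*78 = (-9 - 13)*78 = -22*78 = -1716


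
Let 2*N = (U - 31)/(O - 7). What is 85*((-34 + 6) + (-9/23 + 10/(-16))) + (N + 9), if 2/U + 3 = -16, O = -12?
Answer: -163175027/66424 ≈ -2456.6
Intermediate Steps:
U = -2/19 (U = 2/(-3 - 16) = 2/(-19) = 2*(-1/19) = -2/19 ≈ -0.10526)
N = 591/722 (N = ((-2/19 - 31)/(-12 - 7))/2 = (-591/19/(-19))/2 = (-591/19*(-1/19))/2 = (½)*(591/361) = 591/722 ≈ 0.81856)
85*((-34 + 6) + (-9/23 + 10/(-16))) + (N + 9) = 85*((-34 + 6) + (-9/23 + 10/(-16))) + (591/722 + 9) = 85*(-28 + (-9*1/23 + 10*(-1/16))) + 7089/722 = 85*(-28 + (-9/23 - 5/8)) + 7089/722 = 85*(-28 - 187/184) + 7089/722 = 85*(-5339/184) + 7089/722 = -453815/184 + 7089/722 = -163175027/66424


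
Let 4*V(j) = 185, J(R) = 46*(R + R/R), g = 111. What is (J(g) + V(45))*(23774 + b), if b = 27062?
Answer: 264258237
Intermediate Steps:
J(R) = 46 + 46*R (J(R) = 46*(R + 1) = 46*(1 + R) = 46 + 46*R)
V(j) = 185/4 (V(j) = (¼)*185 = 185/4)
(J(g) + V(45))*(23774 + b) = ((46 + 46*111) + 185/4)*(23774 + 27062) = ((46 + 5106) + 185/4)*50836 = (5152 + 185/4)*50836 = (20793/4)*50836 = 264258237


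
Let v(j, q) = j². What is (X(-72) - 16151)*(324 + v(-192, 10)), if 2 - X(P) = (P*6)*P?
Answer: -1757244564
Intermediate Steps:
X(P) = 2 - 6*P² (X(P) = 2 - P*6*P = 2 - 6*P*P = 2 - 6*P²)
(X(-72) - 16151)*(324 + v(-192, 10)) = ((2 - 6*(-72)²) - 16151)*(324 + (-192)²) = ((2 - 6*5184) - 16151)*(324 + 36864) = ((2 - 31104) - 16151)*37188 = (-31102 - 16151)*37188 = -47253*37188 = -1757244564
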